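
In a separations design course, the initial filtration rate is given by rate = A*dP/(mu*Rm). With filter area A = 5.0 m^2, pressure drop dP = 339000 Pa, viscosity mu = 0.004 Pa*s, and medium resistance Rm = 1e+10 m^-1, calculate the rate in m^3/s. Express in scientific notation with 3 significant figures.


rate = A * dP / (mu * Rm)
rate = 5.0 * 339000 / (0.004 * 1e+10)
rate = 1695000.0 / 4.000e+07
rate = 4.24e-02 m^3/s


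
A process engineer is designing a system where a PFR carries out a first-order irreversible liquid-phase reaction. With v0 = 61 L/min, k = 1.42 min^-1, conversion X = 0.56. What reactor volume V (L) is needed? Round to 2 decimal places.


V = (v0/k) * ln(1/(1-X))
V = (61/1.42) * ln(1/(1-0.56))
V = 42.957746 * ln(2.272727)
V = 42.957746 * 0.82098
V = 35.27 L


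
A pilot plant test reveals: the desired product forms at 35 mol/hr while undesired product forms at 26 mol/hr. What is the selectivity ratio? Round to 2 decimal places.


S = desired product rate / undesired product rate
S = 35 / 26
S = 1.35


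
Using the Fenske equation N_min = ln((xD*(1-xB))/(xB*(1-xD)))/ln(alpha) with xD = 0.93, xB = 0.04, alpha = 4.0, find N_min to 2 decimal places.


N_min = ln((xD*(1-xB))/(xB*(1-xD))) / ln(alpha)
Numerator inside ln: 0.8928 / 0.0028 = 318.857143
ln(318.857143) = 5.764743
ln(alpha) = ln(4.0) = 1.386294
N_min = 5.764743 / 1.386294 = 4.16


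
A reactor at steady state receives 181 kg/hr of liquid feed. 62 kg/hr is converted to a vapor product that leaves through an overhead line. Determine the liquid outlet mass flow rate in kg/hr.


Steady-state mass balance on the main outlet: F_out = F_in - F_removed
F_out = 181 - 62
F_out = 119 kg/hr


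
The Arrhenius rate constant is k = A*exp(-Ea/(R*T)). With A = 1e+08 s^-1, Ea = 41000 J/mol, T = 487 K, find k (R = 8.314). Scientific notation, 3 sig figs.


k = A * exp(-Ea/(R*T))
k = 1e+08 * exp(-41000 / (8.314 * 487))
k = 1e+08 * exp(-10.126162)
k = 4.00e+03


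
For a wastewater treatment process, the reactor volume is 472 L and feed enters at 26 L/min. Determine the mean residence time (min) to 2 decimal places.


tau = V / v0
tau = 472 / 26
tau = 18.15 min


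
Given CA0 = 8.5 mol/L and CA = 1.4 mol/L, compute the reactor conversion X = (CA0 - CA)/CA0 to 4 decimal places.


X = (CA0 - CA) / CA0
X = (8.5 - 1.4) / 8.5
X = 7.1 / 8.5
X = 0.8353


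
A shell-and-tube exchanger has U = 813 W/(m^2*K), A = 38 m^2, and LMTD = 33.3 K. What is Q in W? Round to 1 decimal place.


Q = U * A * LMTD
Q = 813 * 38 * 33.3
Q = 1028770.2 W


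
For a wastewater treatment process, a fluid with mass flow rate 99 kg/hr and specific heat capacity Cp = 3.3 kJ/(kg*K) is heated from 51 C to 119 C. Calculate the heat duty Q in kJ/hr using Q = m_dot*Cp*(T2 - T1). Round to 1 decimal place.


Q = m_dot * Cp * (T2 - T1)
Q = 99 * 3.3 * (119 - 51)
Q = 99 * 3.3 * 68
Q = 22215.6 kJ/hr


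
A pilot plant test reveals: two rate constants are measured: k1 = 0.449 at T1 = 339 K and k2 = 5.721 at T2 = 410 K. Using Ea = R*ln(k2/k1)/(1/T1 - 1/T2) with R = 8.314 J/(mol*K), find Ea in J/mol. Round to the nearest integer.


Ea = R * ln(k2/k1) / (1/T1 - 1/T2)
ln(k2/k1) = ln(5.721/0.449) = 2.544876
1/T1 - 1/T2 = 1/339 - 1/410 = 0.000510828117
Ea = 8.314 * 2.544876 / 0.000510828117
Ea = 41419 J/mol


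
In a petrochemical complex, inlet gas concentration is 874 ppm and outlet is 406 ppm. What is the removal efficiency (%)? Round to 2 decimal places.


Efficiency = (G_in - G_out) / G_in * 100%
Efficiency = (874 - 406) / 874 * 100
Efficiency = 468 / 874 * 100
Efficiency = 53.55%


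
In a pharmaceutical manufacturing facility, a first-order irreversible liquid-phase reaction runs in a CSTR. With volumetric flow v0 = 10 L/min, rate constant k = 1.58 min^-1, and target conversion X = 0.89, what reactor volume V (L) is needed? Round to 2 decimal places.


V = v0 * X / (k * (1 - X))
V = 10 * 0.89 / (1.58 * (1 - 0.89))
V = 8.9 / (1.58 * 0.11)
V = 8.9 / 0.1738
V = 51.21 L


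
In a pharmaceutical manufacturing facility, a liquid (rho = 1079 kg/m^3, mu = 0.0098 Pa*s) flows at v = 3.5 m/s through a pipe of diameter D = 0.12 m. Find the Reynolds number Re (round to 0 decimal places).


Re = rho * v * D / mu
Re = 1079 * 3.5 * 0.12 / 0.0098
Re = 453.18 / 0.0098
Re = 46243


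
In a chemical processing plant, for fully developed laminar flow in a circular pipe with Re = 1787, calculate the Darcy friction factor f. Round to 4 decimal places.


f = 64 / Re
f = 64 / 1787
f = 0.0358


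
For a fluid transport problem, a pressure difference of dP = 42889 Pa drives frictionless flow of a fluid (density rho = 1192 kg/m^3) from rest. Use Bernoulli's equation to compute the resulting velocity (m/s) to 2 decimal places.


v = sqrt(2*dP/rho)
v = sqrt(2*42889/1192)
v = sqrt(71.961409)
v = 8.48 m/s


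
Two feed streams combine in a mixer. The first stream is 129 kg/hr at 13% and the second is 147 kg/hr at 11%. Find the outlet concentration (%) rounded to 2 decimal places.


Mass balance on solute: F1*x1 + F2*x2 = F3*x3
F3 = F1 + F2 = 129 + 147 = 276 kg/hr
x3 = (F1*x1 + F2*x2)/F3
x3 = (129*0.13 + 147*0.11) / 276
x3 = 11.93%


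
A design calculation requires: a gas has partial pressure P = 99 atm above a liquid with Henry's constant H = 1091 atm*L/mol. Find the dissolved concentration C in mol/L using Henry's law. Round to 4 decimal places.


C = P / H
C = 99 / 1091
C = 0.0907 mol/L


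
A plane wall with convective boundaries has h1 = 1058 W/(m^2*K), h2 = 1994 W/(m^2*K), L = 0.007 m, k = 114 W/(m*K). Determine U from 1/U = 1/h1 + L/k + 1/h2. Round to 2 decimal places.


1/U = 1/h1 + L/k + 1/h2
1/U = 1/1058 + 0.007/114 + 1/1994
1/U = 0.0009451796 + 6.14035e-05 + 0.0005015045
1/U = 0.0015080876
U = 663.09 W/(m^2*K)


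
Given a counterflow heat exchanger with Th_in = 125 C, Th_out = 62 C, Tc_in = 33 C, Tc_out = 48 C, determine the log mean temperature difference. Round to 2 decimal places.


dT1 = Th_in - Tc_out = 125 - 48 = 77
dT2 = Th_out - Tc_in = 62 - 33 = 29
LMTD = (dT1 - dT2) / ln(dT1/dT2)
LMTD = (77 - 29) / ln(77/29)
LMTD = 49.15 K


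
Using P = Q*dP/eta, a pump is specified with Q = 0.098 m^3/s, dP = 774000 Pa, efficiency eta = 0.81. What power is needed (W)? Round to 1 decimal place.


P = Q * dP / eta
P = 0.098 * 774000 / 0.81
P = 75852.0 / 0.81
P = 93644.4 W


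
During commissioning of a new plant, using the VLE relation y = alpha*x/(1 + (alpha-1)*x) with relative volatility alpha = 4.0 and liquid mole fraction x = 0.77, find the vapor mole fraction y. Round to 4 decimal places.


y = alpha*x / (1 + (alpha-1)*x)
y = 4.0*0.77 / (1 + (4.0-1)*0.77)
y = 3.08 / (1 + 2.31)
y = 3.08 / 3.31
y = 0.9305


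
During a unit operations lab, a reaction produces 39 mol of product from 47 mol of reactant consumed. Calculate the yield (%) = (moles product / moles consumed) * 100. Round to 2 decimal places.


Yield = (moles product / moles consumed) * 100%
Yield = (39 / 47) * 100
Yield = 0.8298 * 100
Yield = 82.98%


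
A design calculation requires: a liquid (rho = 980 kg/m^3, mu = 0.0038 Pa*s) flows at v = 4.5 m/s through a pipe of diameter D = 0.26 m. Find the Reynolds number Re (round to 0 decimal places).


Re = rho * v * D / mu
Re = 980 * 4.5 * 0.26 / 0.0038
Re = 1146.6 / 0.0038
Re = 301737


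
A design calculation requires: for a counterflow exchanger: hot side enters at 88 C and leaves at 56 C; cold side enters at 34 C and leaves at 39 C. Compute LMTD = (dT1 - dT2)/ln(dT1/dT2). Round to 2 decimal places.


dT1 = Th_in - Tc_out = 88 - 39 = 49
dT2 = Th_out - Tc_in = 56 - 34 = 22
LMTD = (dT1 - dT2) / ln(dT1/dT2)
LMTD = (49 - 22) / ln(49/22)
LMTD = 33.72 K


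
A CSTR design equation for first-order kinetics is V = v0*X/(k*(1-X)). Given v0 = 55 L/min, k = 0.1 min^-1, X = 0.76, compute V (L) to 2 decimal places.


V = v0 * X / (k * (1 - X))
V = 55 * 0.76 / (0.1 * (1 - 0.76))
V = 41.8 / (0.1 * 0.24)
V = 41.8 / 0.024
V = 1741.67 L


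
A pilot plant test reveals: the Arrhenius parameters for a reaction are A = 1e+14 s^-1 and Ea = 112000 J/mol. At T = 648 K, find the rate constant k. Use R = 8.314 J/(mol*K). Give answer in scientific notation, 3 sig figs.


k = A * exp(-Ea/(R*T))
k = 1e+14 * exp(-112000 / (8.314 * 648))
k = 1e+14 * exp(-20.788971)
k = 9.36e+04


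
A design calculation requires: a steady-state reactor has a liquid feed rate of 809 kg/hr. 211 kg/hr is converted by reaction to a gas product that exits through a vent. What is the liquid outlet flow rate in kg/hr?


Steady-state mass balance on the main outlet: F_out = F_in - F_removed
F_out = 809 - 211
F_out = 598 kg/hr


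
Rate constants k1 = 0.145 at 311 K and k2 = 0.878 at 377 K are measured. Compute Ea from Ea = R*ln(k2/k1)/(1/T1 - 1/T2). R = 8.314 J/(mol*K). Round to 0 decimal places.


Ea = R * ln(k2/k1) / (1/T1 - 1/T2)
ln(k2/k1) = ln(0.878/0.145) = 1.8009129
1/T1 - 1/T2 = 1/311 - 1/377 = 0.00056291419
Ea = 8.314 * 1.8009129 / 0.00056291419
Ea = 26599 J/mol


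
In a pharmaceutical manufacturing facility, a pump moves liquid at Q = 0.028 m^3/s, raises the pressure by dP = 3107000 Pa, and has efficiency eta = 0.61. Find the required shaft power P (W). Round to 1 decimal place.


P = Q * dP / eta
P = 0.028 * 3107000 / 0.61
P = 86996.0 / 0.61
P = 142616.4 W


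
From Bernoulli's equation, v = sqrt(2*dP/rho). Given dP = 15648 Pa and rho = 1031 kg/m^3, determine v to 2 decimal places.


v = sqrt(2*dP/rho)
v = sqrt(2*15648/1031)
v = sqrt(30.354995)
v = 5.51 m/s


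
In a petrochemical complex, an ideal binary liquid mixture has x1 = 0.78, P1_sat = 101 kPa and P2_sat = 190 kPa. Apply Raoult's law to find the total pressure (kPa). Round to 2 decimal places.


P = x1*P1_sat + x2*P2_sat
x2 = 1 - x1 = 1 - 0.78 = 0.22
P = 0.78*101 + 0.22*190
P = 78.78 + 41.8
P = 120.58 kPa


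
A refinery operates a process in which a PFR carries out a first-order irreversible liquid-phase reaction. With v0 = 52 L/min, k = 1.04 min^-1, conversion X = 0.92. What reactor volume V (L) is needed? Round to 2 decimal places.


V = (v0/k) * ln(1/(1-X))
V = (52/1.04) * ln(1/(1-0.92))
V = 50.0 * ln(12.5)
V = 50.0 * 2.525729
V = 126.29 L


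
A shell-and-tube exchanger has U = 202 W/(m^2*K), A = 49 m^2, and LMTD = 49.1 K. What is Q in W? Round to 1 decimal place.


Q = U * A * LMTD
Q = 202 * 49 * 49.1
Q = 485991.8 W


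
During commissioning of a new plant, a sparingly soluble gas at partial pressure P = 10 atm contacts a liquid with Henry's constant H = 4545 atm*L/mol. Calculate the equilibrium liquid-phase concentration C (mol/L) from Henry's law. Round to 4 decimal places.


C = P / H
C = 10 / 4545
C = 0.0022 mol/L


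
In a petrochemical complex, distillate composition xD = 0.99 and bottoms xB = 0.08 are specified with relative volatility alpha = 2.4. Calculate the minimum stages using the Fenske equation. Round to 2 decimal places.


N_min = ln((xD*(1-xB))/(xB*(1-xD))) / ln(alpha)
Numerator inside ln: 0.9108 / 0.0008 = 1138.5
ln(1138.5) = 7.037467
ln(alpha) = ln(2.4) = 0.875469
N_min = 7.037467 / 0.875469 = 8.04


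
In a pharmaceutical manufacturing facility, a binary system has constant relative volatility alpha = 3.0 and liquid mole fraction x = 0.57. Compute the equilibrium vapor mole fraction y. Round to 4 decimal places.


y = alpha*x / (1 + (alpha-1)*x)
y = 3.0*0.57 / (1 + (3.0-1)*0.57)
y = 1.71 / (1 + 1.14)
y = 1.71 / 2.14
y = 0.7991


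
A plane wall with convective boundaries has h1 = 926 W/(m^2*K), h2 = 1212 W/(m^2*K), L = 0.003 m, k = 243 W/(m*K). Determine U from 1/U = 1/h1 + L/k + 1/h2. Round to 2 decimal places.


1/U = 1/h1 + L/k + 1/h2
1/U = 1/926 + 0.003/243 + 1/1212
1/U = 0.0010799136 + 1.23457e-05 + 0.0008250825
1/U = 0.0019173418
U = 521.56 W/(m^2*K)


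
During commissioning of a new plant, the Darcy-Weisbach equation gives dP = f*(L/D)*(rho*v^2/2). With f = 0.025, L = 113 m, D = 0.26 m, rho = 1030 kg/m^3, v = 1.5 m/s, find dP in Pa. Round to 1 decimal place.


dP = f * (L/D) * (rho*v^2/2)
dP = 0.025 * (113/0.26) * (1030*1.5^2/2)
L/D = 434.61538462
rho*v^2/2 = 1030*2.25/2 = 1158.75
dP = 0.025 * 434.61538462 * 1158.75
dP = 12590.3 Pa


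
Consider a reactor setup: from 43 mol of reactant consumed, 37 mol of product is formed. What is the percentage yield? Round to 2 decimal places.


Yield = (moles product / moles consumed) * 100%
Yield = (37 / 43) * 100
Yield = 0.8605 * 100
Yield = 86.05%


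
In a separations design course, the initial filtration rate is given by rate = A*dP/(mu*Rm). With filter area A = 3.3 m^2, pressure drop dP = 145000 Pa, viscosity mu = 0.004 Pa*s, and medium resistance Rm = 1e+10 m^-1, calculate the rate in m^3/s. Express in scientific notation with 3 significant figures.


rate = A * dP / (mu * Rm)
rate = 3.3 * 145000 / (0.004 * 1e+10)
rate = 478500.0 / 4.000e+07
rate = 1.20e-02 m^3/s


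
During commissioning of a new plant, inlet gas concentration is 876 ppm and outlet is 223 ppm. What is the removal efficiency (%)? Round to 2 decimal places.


Efficiency = (G_in - G_out) / G_in * 100%
Efficiency = (876 - 223) / 876 * 100
Efficiency = 653 / 876 * 100
Efficiency = 74.54%


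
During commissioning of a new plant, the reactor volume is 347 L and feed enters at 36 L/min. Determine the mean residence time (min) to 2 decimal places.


tau = V / v0
tau = 347 / 36
tau = 9.64 min


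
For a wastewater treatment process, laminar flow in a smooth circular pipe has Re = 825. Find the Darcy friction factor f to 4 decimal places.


f = 64 / Re
f = 64 / 825
f = 0.0776


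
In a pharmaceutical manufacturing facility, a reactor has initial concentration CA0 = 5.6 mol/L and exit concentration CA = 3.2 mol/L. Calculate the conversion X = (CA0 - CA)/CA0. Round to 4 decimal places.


X = (CA0 - CA) / CA0
X = (5.6 - 3.2) / 5.6
X = 2.4 / 5.6
X = 0.4286


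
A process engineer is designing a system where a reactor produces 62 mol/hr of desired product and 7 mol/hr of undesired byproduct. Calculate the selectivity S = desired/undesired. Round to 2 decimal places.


S = desired product rate / undesired product rate
S = 62 / 7
S = 8.86


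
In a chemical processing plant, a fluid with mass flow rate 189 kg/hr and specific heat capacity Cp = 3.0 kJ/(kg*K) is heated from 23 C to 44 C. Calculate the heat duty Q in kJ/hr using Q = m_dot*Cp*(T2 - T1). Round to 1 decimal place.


Q = m_dot * Cp * (T2 - T1)
Q = 189 * 3.0 * (44 - 23)
Q = 189 * 3.0 * 21
Q = 11907.0 kJ/hr


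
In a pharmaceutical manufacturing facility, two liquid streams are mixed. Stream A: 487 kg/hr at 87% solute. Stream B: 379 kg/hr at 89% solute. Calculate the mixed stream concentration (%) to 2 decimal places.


Mass balance on solute: F1*x1 + F2*x2 = F3*x3
F3 = F1 + F2 = 487 + 379 = 866 kg/hr
x3 = (F1*x1 + F2*x2)/F3
x3 = (487*0.87 + 379*0.89) / 866
x3 = 87.88%


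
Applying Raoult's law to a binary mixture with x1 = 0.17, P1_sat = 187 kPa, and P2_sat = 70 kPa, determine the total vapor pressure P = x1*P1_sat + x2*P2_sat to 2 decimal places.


P = x1*P1_sat + x2*P2_sat
x2 = 1 - x1 = 1 - 0.17 = 0.83
P = 0.17*187 + 0.83*70
P = 31.79 + 58.1
P = 89.89 kPa


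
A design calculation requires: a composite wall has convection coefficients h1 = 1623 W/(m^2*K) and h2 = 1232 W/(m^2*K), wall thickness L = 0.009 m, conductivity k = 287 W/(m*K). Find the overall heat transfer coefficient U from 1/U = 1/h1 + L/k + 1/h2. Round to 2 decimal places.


1/U = 1/h1 + L/k + 1/h2
1/U = 1/1623 + 0.009/287 + 1/1232
1/U = 0.0006161429 + 3.13589e-05 + 0.0008116883
1/U = 0.0014591901
U = 685.31 W/(m^2*K)


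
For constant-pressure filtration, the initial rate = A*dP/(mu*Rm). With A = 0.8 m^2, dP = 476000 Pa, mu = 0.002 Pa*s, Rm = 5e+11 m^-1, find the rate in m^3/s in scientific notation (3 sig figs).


rate = A * dP / (mu * Rm)
rate = 0.8 * 476000 / (0.002 * 5e+11)
rate = 380800.0 / 1.000e+09
rate = 3.81e-04 m^3/s


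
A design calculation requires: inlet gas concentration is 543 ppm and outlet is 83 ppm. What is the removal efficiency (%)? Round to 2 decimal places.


Efficiency = (G_in - G_out) / G_in * 100%
Efficiency = (543 - 83) / 543 * 100
Efficiency = 460 / 543 * 100
Efficiency = 84.71%


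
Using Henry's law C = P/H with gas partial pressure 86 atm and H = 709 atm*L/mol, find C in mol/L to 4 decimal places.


C = P / H
C = 86 / 709
C = 0.1213 mol/L


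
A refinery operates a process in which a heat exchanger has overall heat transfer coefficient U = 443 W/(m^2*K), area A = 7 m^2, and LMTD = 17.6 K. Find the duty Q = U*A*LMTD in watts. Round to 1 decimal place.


Q = U * A * LMTD
Q = 443 * 7 * 17.6
Q = 54577.6 W


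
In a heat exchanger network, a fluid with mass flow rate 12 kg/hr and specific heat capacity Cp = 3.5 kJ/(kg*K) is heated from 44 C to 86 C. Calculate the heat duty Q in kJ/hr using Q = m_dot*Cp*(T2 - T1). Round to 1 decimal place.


Q = m_dot * Cp * (T2 - T1)
Q = 12 * 3.5 * (86 - 44)
Q = 12 * 3.5 * 42
Q = 1764.0 kJ/hr


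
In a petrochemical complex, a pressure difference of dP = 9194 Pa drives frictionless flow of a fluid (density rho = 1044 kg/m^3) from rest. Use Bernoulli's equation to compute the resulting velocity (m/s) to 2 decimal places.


v = sqrt(2*dP/rho)
v = sqrt(2*9194/1044)
v = sqrt(17.613027)
v = 4.20 m/s


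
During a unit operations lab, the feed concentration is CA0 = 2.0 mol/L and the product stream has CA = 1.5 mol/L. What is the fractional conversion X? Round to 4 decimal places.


X = (CA0 - CA) / CA0
X = (2.0 - 1.5) / 2.0
X = 0.5 / 2.0
X = 0.2500


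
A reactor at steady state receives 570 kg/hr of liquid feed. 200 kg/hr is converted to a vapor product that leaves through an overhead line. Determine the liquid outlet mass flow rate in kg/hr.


Steady-state mass balance on the main outlet: F_out = F_in - F_removed
F_out = 570 - 200
F_out = 370 kg/hr


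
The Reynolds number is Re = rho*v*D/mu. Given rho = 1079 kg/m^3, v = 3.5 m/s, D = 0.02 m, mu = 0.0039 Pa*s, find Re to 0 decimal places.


Re = rho * v * D / mu
Re = 1079 * 3.5 * 0.02 / 0.0039
Re = 75.53 / 0.0039
Re = 19367


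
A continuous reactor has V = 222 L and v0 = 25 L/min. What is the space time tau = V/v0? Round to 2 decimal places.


tau = V / v0
tau = 222 / 25
tau = 8.88 min


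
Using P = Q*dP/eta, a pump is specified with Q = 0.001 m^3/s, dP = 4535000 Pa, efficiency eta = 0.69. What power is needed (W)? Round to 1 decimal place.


P = Q * dP / eta
P = 0.001 * 4535000 / 0.69
P = 4535.0 / 0.69
P = 6572.5 W


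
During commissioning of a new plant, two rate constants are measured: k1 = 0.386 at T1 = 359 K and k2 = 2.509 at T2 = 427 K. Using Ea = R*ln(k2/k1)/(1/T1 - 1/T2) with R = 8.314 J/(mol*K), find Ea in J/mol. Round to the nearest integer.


Ea = R * ln(k2/k1) / (1/T1 - 1/T2)
ln(k2/k1) = ln(2.509/0.386) = 1.8718022
1/T1 - 1/T2 = 1/359 - 1/427 = 0.000443594946
Ea = 8.314 * 1.8718022 / 0.000443594946
Ea = 35082 J/mol


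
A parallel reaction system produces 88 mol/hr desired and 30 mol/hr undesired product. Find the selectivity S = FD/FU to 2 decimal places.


S = desired product rate / undesired product rate
S = 88 / 30
S = 2.93


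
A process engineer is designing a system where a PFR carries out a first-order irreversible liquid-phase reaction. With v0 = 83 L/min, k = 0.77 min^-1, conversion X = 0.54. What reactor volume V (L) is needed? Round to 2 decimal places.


V = (v0/k) * ln(1/(1-X))
V = (83/0.77) * ln(1/(1-0.54))
V = 107.792208 * ln(2.173913)
V = 107.792208 * 0.776529
V = 83.70 L


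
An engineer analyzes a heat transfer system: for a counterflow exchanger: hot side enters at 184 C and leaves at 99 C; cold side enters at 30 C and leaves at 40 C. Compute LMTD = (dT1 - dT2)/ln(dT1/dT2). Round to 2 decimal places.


dT1 = Th_in - Tc_out = 184 - 40 = 144
dT2 = Th_out - Tc_in = 99 - 30 = 69
LMTD = (dT1 - dT2) / ln(dT1/dT2)
LMTD = (144 - 69) / ln(144/69)
LMTD = 101.94 K


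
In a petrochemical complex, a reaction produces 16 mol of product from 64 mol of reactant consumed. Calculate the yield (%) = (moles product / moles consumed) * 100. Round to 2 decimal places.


Yield = (moles product / moles consumed) * 100%
Yield = (16 / 64) * 100
Yield = 0.25 * 100
Yield = 25.00%


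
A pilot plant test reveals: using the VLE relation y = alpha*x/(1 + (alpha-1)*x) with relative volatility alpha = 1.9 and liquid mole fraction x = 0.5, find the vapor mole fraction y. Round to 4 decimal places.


y = alpha*x / (1 + (alpha-1)*x)
y = 1.9*0.5 / (1 + (1.9-1)*0.5)
y = 0.95 / (1 + 0.45)
y = 0.95 / 1.45
y = 0.6552


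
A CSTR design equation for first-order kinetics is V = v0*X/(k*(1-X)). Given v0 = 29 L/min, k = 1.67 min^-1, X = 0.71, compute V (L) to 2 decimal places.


V = v0 * X / (k * (1 - X))
V = 29 * 0.71 / (1.67 * (1 - 0.71))
V = 20.59 / (1.67 * 0.29)
V = 20.59 / 0.4843
V = 42.51 L


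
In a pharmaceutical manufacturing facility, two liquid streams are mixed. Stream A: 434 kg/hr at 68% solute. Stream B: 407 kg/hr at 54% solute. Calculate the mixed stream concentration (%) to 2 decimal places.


Mass balance on solute: F1*x1 + F2*x2 = F3*x3
F3 = F1 + F2 = 434 + 407 = 841 kg/hr
x3 = (F1*x1 + F2*x2)/F3
x3 = (434*0.68 + 407*0.54) / 841
x3 = 61.22%


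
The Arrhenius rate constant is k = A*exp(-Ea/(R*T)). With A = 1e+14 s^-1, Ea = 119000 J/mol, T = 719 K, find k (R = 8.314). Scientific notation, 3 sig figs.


k = A * exp(-Ea/(R*T))
k = 1e+14 * exp(-119000 / (8.314 * 719))
k = 1e+14 * exp(-19.907102)
k = 2.26e+05


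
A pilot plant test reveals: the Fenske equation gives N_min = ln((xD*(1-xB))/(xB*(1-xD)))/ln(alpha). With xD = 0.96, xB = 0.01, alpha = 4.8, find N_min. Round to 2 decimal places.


N_min = ln((xD*(1-xB))/(xB*(1-xD))) / ln(alpha)
Numerator inside ln: 0.9504 / 0.0004 = 2376.0
ln(2376.0) = 7.773174
ln(alpha) = ln(4.8) = 1.568616
N_min = 7.773174 / 1.568616 = 4.96


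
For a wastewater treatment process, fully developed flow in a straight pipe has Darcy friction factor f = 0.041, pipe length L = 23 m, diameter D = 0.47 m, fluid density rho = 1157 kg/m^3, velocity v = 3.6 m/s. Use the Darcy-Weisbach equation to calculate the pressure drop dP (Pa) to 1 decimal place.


dP = f * (L/D) * (rho*v^2/2)
dP = 0.041 * (23/0.47) * (1157*3.6^2/2)
L/D = 48.93617021
rho*v^2/2 = 1157*12.96/2 = 7497.36
dP = 0.041 * 48.93617021 * 7497.36
dP = 15042.6 Pa


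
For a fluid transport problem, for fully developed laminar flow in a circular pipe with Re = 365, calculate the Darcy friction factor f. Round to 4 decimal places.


f = 64 / Re
f = 64 / 365
f = 0.1753


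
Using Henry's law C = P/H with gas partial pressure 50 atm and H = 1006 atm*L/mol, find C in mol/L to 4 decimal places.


C = P / H
C = 50 / 1006
C = 0.0497 mol/L


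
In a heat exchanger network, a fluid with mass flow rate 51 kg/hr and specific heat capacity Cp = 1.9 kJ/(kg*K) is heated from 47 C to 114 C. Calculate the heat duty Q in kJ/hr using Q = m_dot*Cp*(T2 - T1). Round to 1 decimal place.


Q = m_dot * Cp * (T2 - T1)
Q = 51 * 1.9 * (114 - 47)
Q = 51 * 1.9 * 67
Q = 6492.3 kJ/hr


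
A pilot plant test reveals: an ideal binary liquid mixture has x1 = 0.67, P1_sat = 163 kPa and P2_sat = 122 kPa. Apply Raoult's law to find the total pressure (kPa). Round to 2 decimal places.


P = x1*P1_sat + x2*P2_sat
x2 = 1 - x1 = 1 - 0.67 = 0.33
P = 0.67*163 + 0.33*122
P = 109.21 + 40.26
P = 149.47 kPa


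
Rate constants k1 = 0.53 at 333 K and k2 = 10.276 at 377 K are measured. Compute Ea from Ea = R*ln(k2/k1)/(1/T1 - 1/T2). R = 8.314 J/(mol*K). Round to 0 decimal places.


Ea = R * ln(k2/k1) / (1/T1 - 1/T2)
ln(k2/k1) = ln(10.276/0.53) = 2.9646894
1/T1 - 1/T2 = 1/333 - 1/377 = 0.000350483109
Ea = 8.314 * 2.9646894 / 0.000350483109
Ea = 70327 J/mol


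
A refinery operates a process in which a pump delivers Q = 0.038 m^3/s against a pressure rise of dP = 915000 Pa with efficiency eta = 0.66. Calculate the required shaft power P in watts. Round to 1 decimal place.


P = Q * dP / eta
P = 0.038 * 915000 / 0.66
P = 34770.0 / 0.66
P = 52681.8 W


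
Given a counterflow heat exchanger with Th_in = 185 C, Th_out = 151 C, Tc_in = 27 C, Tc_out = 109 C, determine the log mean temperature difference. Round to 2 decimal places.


dT1 = Th_in - Tc_out = 185 - 109 = 76
dT2 = Th_out - Tc_in = 151 - 27 = 124
LMTD = (dT1 - dT2) / ln(dT1/dT2)
LMTD = (76 - 124) / ln(76/124)
LMTD = 98.05 K


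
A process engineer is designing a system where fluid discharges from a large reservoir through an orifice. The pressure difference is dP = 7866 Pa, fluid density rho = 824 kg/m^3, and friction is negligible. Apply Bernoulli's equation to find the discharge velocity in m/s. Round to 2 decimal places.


v = sqrt(2*dP/rho)
v = sqrt(2*7866/824)
v = sqrt(19.092233)
v = 4.37 m/s


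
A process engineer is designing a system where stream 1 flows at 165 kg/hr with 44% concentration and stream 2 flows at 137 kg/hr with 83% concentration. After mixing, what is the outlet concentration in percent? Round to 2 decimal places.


Mass balance on solute: F1*x1 + F2*x2 = F3*x3
F3 = F1 + F2 = 165 + 137 = 302 kg/hr
x3 = (F1*x1 + F2*x2)/F3
x3 = (165*0.44 + 137*0.83) / 302
x3 = 61.69%


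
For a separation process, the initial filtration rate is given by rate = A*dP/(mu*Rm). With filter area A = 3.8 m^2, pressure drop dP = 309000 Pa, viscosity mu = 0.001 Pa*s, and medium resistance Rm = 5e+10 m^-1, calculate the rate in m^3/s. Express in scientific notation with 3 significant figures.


rate = A * dP / (mu * Rm)
rate = 3.8 * 309000 / (0.001 * 5e+10)
rate = 1174200.0 / 5.000e+07
rate = 2.35e-02 m^3/s


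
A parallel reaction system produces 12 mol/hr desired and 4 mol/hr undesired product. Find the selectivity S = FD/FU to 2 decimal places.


S = desired product rate / undesired product rate
S = 12 / 4
S = 3.00


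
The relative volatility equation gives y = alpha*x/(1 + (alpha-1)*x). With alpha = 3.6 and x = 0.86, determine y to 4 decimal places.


y = alpha*x / (1 + (alpha-1)*x)
y = 3.6*0.86 / (1 + (3.6-1)*0.86)
y = 3.096 / (1 + 2.236)
y = 3.096 / 3.236
y = 0.9567


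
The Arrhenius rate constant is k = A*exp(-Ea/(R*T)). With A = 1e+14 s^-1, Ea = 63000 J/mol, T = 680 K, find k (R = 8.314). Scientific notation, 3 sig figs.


k = A * exp(-Ea/(R*T))
k = 1e+14 * exp(-63000 / (8.314 * 680))
k = 1e+14 * exp(-11.1435)
k = 1.45e+09


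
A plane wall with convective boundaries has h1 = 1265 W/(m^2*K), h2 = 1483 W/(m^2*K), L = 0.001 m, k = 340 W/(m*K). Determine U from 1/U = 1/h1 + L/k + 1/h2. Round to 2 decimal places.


1/U = 1/h1 + L/k + 1/h2
1/U = 1/1265 + 0.001/340 + 1/1483
1/U = 0.0007905138 + 2.9412e-06 + 0.0006743088
1/U = 0.0014677638
U = 681.31 W/(m^2*K)


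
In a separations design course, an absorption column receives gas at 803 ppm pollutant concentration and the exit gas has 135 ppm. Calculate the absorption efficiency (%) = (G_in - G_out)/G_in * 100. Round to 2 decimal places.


Efficiency = (G_in - G_out) / G_in * 100%
Efficiency = (803 - 135) / 803 * 100
Efficiency = 668 / 803 * 100
Efficiency = 83.19%


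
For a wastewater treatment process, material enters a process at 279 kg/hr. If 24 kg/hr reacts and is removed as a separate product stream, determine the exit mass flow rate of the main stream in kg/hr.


Steady-state mass balance on the main outlet: F_out = F_in - F_removed
F_out = 279 - 24
F_out = 255 kg/hr


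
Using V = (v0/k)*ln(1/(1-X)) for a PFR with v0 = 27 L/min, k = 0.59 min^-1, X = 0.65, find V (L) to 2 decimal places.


V = (v0/k) * ln(1/(1-X))
V = (27/0.59) * ln(1/(1-0.65))
V = 45.762712 * ln(2.857143)
V = 45.762712 * 1.049822
V = 48.04 L


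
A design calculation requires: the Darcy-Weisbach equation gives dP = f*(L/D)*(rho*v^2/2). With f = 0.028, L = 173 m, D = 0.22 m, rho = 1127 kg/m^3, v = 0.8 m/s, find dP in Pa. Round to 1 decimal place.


dP = f * (L/D) * (rho*v^2/2)
dP = 0.028 * (173/0.22) * (1127*0.8^2/2)
L/D = 786.36363636
rho*v^2/2 = 1127*0.64/2 = 360.64
dP = 0.028 * 786.36363636 * 360.64
dP = 7940.6 Pa


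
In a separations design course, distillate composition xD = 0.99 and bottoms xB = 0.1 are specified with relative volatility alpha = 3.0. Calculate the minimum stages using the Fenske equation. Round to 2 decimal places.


N_min = ln((xD*(1-xB))/(xB*(1-xD))) / ln(alpha)
Numerator inside ln: 0.891 / 0.001 = 891.0
ln(891.0) = 6.792344
ln(alpha) = ln(3.0) = 1.098612
N_min = 6.792344 / 1.098612 = 6.18


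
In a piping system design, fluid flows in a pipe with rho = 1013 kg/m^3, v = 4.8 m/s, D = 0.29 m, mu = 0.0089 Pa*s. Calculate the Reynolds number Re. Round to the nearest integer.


Re = rho * v * D / mu
Re = 1013 * 4.8 * 0.29 / 0.0089
Re = 1410.096 / 0.0089
Re = 158438


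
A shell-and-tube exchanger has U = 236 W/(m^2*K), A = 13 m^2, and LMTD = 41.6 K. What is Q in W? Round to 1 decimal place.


Q = U * A * LMTD
Q = 236 * 13 * 41.6
Q = 127628.8 W


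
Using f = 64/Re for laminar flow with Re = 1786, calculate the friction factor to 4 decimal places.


f = 64 / Re
f = 64 / 1786
f = 0.0358


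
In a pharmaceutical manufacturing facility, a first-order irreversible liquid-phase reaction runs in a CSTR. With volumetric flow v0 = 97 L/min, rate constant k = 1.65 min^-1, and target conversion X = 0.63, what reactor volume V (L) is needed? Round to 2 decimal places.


V = v0 * X / (k * (1 - X))
V = 97 * 0.63 / (1.65 * (1 - 0.63))
V = 61.11 / (1.65 * 0.37)
V = 61.11 / 0.6105
V = 100.10 L


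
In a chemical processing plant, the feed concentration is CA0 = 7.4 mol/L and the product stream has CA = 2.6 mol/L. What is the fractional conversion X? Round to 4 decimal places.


X = (CA0 - CA) / CA0
X = (7.4 - 2.6) / 7.4
X = 4.8 / 7.4
X = 0.6486


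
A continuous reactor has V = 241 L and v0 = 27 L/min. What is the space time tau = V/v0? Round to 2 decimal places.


tau = V / v0
tau = 241 / 27
tau = 8.93 min


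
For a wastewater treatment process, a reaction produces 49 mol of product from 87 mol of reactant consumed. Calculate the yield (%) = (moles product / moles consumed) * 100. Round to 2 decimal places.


Yield = (moles product / moles consumed) * 100%
Yield = (49 / 87) * 100
Yield = 0.5632 * 100
Yield = 56.32%


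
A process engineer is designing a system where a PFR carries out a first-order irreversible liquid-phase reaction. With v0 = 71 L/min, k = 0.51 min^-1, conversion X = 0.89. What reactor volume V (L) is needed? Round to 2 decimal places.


V = (v0/k) * ln(1/(1-X))
V = (71/0.51) * ln(1/(1-0.89))
V = 139.215686 * ln(9.090909)
V = 139.215686 * 2.207275
V = 307.29 L


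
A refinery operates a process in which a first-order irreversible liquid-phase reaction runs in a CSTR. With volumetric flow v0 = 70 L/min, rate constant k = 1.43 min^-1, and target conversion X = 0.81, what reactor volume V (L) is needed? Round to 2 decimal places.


V = v0 * X / (k * (1 - X))
V = 70 * 0.81 / (1.43 * (1 - 0.81))
V = 56.7 / (1.43 * 0.19)
V = 56.7 / 0.2717
V = 208.69 L


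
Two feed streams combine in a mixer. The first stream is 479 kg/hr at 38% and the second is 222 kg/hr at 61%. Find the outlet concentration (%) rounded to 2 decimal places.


Mass balance on solute: F1*x1 + F2*x2 = F3*x3
F3 = F1 + F2 = 479 + 222 = 701 kg/hr
x3 = (F1*x1 + F2*x2)/F3
x3 = (479*0.38 + 222*0.61) / 701
x3 = 45.28%


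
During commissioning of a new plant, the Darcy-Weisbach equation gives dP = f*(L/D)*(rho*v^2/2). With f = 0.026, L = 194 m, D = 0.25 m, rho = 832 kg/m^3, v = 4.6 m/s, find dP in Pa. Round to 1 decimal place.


dP = f * (L/D) * (rho*v^2/2)
dP = 0.026 * (194/0.25) * (832*4.6^2/2)
L/D = 776.0
rho*v^2/2 = 832*21.16/2 = 8802.56
dP = 0.026 * 776.0 * 8802.56
dP = 177600.5 Pa


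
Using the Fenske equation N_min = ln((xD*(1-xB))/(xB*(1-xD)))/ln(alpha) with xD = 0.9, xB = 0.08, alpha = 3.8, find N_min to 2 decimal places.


N_min = ln((xD*(1-xB))/(xB*(1-xD))) / ln(alpha)
Numerator inside ln: 0.828 / 0.008 = 103.5
ln(103.5) = 4.639572
ln(alpha) = ln(3.8) = 1.335001
N_min = 4.639572 / 1.335001 = 3.48


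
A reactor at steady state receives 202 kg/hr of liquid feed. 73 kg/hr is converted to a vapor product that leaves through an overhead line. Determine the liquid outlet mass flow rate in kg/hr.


Steady-state mass balance on the main outlet: F_out = F_in - F_removed
F_out = 202 - 73
F_out = 129 kg/hr


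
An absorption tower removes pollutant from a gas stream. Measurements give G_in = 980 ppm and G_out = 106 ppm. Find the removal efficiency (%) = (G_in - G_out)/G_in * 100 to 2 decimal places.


Efficiency = (G_in - G_out) / G_in * 100%
Efficiency = (980 - 106) / 980 * 100
Efficiency = 874 / 980 * 100
Efficiency = 89.18%


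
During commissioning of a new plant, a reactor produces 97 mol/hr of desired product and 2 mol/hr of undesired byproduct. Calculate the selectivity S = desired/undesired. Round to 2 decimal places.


S = desired product rate / undesired product rate
S = 97 / 2
S = 48.50


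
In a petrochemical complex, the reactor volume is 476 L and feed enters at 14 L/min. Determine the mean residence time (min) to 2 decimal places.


tau = V / v0
tau = 476 / 14
tau = 34.00 min


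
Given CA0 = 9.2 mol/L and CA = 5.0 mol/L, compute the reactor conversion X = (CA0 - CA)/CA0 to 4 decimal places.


X = (CA0 - CA) / CA0
X = (9.2 - 5.0) / 9.2
X = 4.2 / 9.2
X = 0.4565


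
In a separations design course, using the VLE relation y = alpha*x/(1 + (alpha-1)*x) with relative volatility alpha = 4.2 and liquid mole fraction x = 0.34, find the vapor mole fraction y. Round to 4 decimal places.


y = alpha*x / (1 + (alpha-1)*x)
y = 4.2*0.34 / (1 + (4.2-1)*0.34)
y = 1.428 / (1 + 1.088)
y = 1.428 / 2.088
y = 0.6839


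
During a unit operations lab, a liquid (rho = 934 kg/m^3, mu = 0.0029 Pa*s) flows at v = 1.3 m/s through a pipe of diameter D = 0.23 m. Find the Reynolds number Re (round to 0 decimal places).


Re = rho * v * D / mu
Re = 934 * 1.3 * 0.23 / 0.0029
Re = 279.266 / 0.0029
Re = 96299


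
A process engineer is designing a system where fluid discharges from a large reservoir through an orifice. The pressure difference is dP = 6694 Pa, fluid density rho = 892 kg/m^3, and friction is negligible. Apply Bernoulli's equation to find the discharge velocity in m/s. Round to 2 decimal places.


v = sqrt(2*dP/rho)
v = sqrt(2*6694/892)
v = sqrt(15.008969)
v = 3.87 m/s


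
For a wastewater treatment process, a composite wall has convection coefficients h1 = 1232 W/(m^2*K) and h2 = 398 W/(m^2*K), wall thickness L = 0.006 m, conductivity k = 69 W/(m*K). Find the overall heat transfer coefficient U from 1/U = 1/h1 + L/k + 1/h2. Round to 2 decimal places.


1/U = 1/h1 + L/k + 1/h2
1/U = 1/1232 + 0.006/69 + 1/398
1/U = 0.0008116883 + 8.69565e-05 + 0.0025125628
1/U = 0.0034112076
U = 293.15 W/(m^2*K)


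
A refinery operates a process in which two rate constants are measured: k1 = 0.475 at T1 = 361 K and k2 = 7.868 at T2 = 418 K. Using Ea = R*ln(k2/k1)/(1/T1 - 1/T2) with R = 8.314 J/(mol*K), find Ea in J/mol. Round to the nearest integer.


Ea = R * ln(k2/k1) / (1/T1 - 1/T2)
ln(k2/k1) = ln(7.868/0.475) = 2.8072444
1/T1 - 1/T2 = 1/361 - 1/418 = 0.000377738605
Ea = 8.314 * 2.8072444 / 0.000377738605
Ea = 61787 J/mol


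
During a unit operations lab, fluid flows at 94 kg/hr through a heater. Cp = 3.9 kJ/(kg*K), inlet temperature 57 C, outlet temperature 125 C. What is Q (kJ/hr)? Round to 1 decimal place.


Q = m_dot * Cp * (T2 - T1)
Q = 94 * 3.9 * (125 - 57)
Q = 94 * 3.9 * 68
Q = 24928.8 kJ/hr


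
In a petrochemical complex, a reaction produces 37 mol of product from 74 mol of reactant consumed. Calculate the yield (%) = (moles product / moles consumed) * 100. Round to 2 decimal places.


Yield = (moles product / moles consumed) * 100%
Yield = (37 / 74) * 100
Yield = 0.5 * 100
Yield = 50.00%


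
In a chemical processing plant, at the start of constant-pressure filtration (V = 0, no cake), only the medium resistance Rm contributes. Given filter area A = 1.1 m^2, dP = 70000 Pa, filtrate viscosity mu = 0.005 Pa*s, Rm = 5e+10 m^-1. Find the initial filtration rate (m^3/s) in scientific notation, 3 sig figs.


rate = A * dP / (mu * Rm)
rate = 1.1 * 70000 / (0.005 * 5e+10)
rate = 77000.0 / 2.500e+08
rate = 3.08e-04 m^3/s


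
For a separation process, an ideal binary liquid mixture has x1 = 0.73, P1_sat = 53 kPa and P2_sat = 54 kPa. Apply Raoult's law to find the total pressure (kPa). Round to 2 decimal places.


P = x1*P1_sat + x2*P2_sat
x2 = 1 - x1 = 1 - 0.73 = 0.27
P = 0.73*53 + 0.27*54
P = 38.69 + 14.58
P = 53.27 kPa


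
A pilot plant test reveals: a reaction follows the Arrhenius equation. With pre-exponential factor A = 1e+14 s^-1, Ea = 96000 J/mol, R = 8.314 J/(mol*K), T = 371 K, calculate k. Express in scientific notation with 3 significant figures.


k = A * exp(-Ea/(R*T))
k = 1e+14 * exp(-96000 / (8.314 * 371))
k = 1e+14 * exp(-31.123419)
k = 3.04e+00


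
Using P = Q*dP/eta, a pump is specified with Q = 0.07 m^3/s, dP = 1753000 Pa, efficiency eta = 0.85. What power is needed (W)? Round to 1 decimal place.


P = Q * dP / eta
P = 0.07 * 1753000 / 0.85
P = 122710.0 / 0.85
P = 144364.7 W


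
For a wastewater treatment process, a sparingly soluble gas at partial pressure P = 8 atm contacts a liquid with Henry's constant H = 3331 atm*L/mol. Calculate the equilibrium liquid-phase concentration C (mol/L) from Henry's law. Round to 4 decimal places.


C = P / H
C = 8 / 3331
C = 0.0024 mol/L


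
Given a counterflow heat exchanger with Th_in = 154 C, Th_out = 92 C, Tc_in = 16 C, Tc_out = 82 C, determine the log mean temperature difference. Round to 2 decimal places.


dT1 = Th_in - Tc_out = 154 - 82 = 72
dT2 = Th_out - Tc_in = 92 - 16 = 76
LMTD = (dT1 - dT2) / ln(dT1/dT2)
LMTD = (72 - 76) / ln(72/76)
LMTD = 73.98 K


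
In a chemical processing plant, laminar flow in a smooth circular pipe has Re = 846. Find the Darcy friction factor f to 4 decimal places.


f = 64 / Re
f = 64 / 846
f = 0.0757


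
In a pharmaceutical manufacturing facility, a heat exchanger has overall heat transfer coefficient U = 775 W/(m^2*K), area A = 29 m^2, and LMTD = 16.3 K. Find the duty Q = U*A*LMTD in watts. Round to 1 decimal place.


Q = U * A * LMTD
Q = 775 * 29 * 16.3
Q = 366342.5 W


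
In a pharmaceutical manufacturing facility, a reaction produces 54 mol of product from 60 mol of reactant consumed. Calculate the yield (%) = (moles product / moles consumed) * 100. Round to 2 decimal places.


Yield = (moles product / moles consumed) * 100%
Yield = (54 / 60) * 100
Yield = 0.9 * 100
Yield = 90.00%


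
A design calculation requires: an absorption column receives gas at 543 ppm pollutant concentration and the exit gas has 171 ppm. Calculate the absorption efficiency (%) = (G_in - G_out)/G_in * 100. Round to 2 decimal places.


Efficiency = (G_in - G_out) / G_in * 100%
Efficiency = (543 - 171) / 543 * 100
Efficiency = 372 / 543 * 100
Efficiency = 68.51%


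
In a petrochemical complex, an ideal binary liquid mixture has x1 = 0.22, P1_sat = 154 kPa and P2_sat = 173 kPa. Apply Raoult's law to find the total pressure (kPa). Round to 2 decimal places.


P = x1*P1_sat + x2*P2_sat
x2 = 1 - x1 = 1 - 0.22 = 0.78
P = 0.22*154 + 0.78*173
P = 33.88 + 134.94
P = 168.82 kPa


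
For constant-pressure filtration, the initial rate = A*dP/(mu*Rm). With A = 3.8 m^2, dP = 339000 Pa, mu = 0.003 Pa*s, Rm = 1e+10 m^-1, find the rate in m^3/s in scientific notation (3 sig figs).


rate = A * dP / (mu * Rm)
rate = 3.8 * 339000 / (0.003 * 1e+10)
rate = 1288200.0 / 3.000e+07
rate = 4.29e-02 m^3/s


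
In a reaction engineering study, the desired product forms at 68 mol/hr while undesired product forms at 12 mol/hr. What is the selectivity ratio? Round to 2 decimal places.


S = desired product rate / undesired product rate
S = 68 / 12
S = 5.67
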